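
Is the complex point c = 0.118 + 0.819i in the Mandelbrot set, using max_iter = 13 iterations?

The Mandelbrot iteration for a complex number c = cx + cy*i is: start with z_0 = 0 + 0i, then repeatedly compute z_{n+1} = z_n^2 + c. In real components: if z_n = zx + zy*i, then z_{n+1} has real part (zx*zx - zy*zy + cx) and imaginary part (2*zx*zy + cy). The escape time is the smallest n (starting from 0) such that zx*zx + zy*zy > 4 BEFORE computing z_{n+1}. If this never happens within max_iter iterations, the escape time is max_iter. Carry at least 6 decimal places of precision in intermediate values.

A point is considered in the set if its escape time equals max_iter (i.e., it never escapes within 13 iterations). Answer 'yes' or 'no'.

Answer: no

Derivation:
z_0 = 0 + 0i, c = 0.1180 + 0.8190i
Iter 1: z = 0.1180 + 0.8190i, |z|^2 = 0.6847
Iter 2: z = -0.5388 + 1.0123i, |z|^2 = 1.3151
Iter 3: z = -0.6164 + -0.2719i, |z|^2 = 0.4539
Iter 4: z = 0.4240 + 1.1542i, |z|^2 = 1.5119
Iter 5: z = -1.0344 + 1.7977i, |z|^2 = 4.3018
Escaped at iteration 5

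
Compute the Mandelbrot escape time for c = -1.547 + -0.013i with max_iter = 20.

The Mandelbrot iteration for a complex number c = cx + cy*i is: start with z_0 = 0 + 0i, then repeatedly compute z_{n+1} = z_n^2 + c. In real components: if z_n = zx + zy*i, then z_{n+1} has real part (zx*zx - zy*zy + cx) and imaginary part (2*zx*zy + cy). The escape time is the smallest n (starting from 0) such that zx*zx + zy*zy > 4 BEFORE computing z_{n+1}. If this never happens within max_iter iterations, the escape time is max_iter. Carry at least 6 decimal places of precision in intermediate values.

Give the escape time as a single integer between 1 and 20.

Answer: 10

Derivation:
z_0 = 0 + 0i, c = -1.5470 + -0.0130i
Iter 1: z = -1.5470 + -0.0130i, |z|^2 = 2.3934
Iter 2: z = 0.8460 + 0.0272i, |z|^2 = 0.7165
Iter 3: z = -0.8320 + 0.0331i, |z|^2 = 0.6932
Iter 4: z = -0.8559 + -0.0680i, |z|^2 = 0.7373
Iter 5: z = -0.8190 + 0.1034i, |z|^2 = 0.6814
Iter 6: z = -0.8869 + -0.1824i, |z|^2 = 0.8200
Iter 7: z = -0.7936 + 0.3106i, |z|^2 = 0.7263
Iter 8: z = -1.0137 + -0.5060i, |z|^2 = 1.2835
Iter 9: z = -0.7755 + 1.0127i, |z|^2 = 1.6270
Iter 10: z = -1.9713 + -1.5837i, |z|^2 = 6.3941
Escaped at iteration 10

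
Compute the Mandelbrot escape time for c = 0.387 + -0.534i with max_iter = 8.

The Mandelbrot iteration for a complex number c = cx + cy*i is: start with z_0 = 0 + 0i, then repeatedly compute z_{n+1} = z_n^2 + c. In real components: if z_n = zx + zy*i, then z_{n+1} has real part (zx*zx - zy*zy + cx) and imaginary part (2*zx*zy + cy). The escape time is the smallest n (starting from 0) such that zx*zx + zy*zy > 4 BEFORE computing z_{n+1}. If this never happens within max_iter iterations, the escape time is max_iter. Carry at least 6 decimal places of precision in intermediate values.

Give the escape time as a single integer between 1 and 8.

Answer: 8

Derivation:
z_0 = 0 + 0i, c = 0.3870 + -0.5340i
Iter 1: z = 0.3870 + -0.5340i, |z|^2 = 0.4349
Iter 2: z = 0.2516 + -0.9473i, |z|^2 = 0.9607
Iter 3: z = -0.4471 + -1.0107i, |z|^2 = 1.2214
Iter 4: z = -0.4346 + 0.3698i, |z|^2 = 0.3257
Iter 5: z = 0.4392 + -0.8554i, |z|^2 = 0.9247
Iter 6: z = -0.1519 + -1.2854i, |z|^2 = 1.6753
Iter 7: z = -1.2422 + -0.1435i, |z|^2 = 1.5635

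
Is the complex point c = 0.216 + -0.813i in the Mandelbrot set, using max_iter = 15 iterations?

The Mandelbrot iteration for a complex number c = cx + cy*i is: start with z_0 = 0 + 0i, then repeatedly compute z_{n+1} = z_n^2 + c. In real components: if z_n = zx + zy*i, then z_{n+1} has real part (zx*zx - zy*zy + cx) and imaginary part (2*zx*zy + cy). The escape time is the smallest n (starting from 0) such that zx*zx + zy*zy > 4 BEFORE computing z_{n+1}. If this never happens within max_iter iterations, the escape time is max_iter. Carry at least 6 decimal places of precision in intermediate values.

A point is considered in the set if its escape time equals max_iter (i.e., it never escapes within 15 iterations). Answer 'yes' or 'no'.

z_0 = 0 + 0i, c = 0.2160 + -0.8130i
Iter 1: z = 0.2160 + -0.8130i, |z|^2 = 0.7076
Iter 2: z = -0.3983 + -1.1642i, |z|^2 = 1.5141
Iter 3: z = -0.9807 + 0.1144i, |z|^2 = 0.9750
Iter 4: z = 1.1648 + -1.0375i, |z|^2 = 2.4330
Iter 5: z = 0.4963 + -3.2298i, |z|^2 = 10.6782
Escaped at iteration 5

Answer: no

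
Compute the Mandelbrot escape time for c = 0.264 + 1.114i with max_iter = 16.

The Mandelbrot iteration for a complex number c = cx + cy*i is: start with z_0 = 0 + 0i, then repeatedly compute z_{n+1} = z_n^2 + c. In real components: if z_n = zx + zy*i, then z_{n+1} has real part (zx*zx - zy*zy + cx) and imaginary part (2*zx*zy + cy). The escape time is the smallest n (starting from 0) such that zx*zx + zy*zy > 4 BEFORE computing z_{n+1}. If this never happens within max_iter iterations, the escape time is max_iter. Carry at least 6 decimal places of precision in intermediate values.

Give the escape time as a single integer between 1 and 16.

z_0 = 0 + 0i, c = 0.2640 + 1.1140i
Iter 1: z = 0.2640 + 1.1140i, |z|^2 = 1.3107
Iter 2: z = -0.9073 + 1.7022i, |z|^2 = 3.7207
Iter 3: z = -1.8103 + -1.9748i, |z|^2 = 7.1769
Escaped at iteration 3

Answer: 3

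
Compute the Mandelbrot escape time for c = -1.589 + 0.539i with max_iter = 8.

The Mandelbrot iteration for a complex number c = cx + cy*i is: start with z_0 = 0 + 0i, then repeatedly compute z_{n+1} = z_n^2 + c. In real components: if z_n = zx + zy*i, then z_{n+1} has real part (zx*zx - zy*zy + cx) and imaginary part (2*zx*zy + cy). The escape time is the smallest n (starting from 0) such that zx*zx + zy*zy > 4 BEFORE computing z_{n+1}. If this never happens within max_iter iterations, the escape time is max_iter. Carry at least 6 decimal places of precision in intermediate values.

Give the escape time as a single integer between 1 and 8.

z_0 = 0 + 0i, c = -1.5890 + 0.5390i
Iter 1: z = -1.5890 + 0.5390i, |z|^2 = 2.8154
Iter 2: z = 0.6454 + -1.1739i, |z|^2 = 1.7947
Iter 3: z = -2.5506 + -0.9763i, |z|^2 = 7.4588
Escaped at iteration 3

Answer: 3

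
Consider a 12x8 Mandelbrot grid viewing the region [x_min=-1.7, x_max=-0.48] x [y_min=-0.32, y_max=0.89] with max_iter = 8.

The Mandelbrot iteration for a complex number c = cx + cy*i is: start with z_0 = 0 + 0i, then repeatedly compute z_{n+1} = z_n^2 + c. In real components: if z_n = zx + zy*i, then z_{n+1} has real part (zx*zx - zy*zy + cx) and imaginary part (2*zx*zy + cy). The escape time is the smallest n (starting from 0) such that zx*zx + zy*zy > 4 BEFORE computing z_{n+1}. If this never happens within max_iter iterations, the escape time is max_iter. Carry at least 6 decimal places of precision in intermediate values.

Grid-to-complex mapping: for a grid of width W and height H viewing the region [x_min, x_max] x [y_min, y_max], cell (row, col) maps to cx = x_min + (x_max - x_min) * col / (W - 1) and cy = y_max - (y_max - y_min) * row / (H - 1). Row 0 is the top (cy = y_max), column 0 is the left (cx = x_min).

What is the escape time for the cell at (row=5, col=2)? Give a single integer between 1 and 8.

Answer: 8

Derivation:
z_0 = 0 + 0i, c = -1.4782 + 0.0257i
Iter 1: z = -1.4782 + 0.0257i, |z|^2 = 2.1857
Iter 2: z = 0.7062 + -0.0503i, |z|^2 = 0.5012
Iter 3: z = -0.9820 + -0.0453i, |z|^2 = 0.9664
Iter 4: z = -0.5159 + 0.1148i, |z|^2 = 0.2793
Iter 5: z = -1.2252 + -0.0927i, |z|^2 = 1.5098
Iter 6: z = 0.0144 + 0.2528i, |z|^2 = 0.0641
Iter 7: z = -1.5419 + 0.0330i, |z|^2 = 2.3785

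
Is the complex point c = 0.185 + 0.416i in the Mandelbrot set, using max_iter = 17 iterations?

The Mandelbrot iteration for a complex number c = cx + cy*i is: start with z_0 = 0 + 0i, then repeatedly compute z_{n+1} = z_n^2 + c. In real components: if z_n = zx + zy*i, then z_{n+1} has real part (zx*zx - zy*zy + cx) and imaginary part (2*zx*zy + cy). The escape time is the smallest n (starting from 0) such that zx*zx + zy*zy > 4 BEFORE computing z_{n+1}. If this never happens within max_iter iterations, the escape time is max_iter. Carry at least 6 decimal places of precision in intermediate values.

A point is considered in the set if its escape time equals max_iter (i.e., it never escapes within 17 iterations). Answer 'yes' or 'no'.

Answer: yes

Derivation:
z_0 = 0 + 0i, c = 0.1850 + 0.4160i
Iter 1: z = 0.1850 + 0.4160i, |z|^2 = 0.2073
Iter 2: z = 0.0462 + 0.5699i, |z|^2 = 0.3269
Iter 3: z = -0.1377 + 0.4686i, |z|^2 = 0.2386
Iter 4: z = -0.0157 + 0.2870i, |z|^2 = 0.0826
Iter 5: z = 0.1029 + 0.4070i, |z|^2 = 0.1762
Iter 6: z = 0.0299 + 0.4998i, |z|^2 = 0.2507
Iter 7: z = -0.0639 + 0.4459i, |z|^2 = 0.2029
Iter 8: z = -0.0098 + 0.3590i, |z|^2 = 0.1290
Iter 9: z = 0.0562 + 0.4090i, |z|^2 = 0.1704
Iter 10: z = 0.0209 + 0.4620i, |z|^2 = 0.2138
Iter 11: z = -0.0280 + 0.4353i, |z|^2 = 0.1903
Iter 12: z = -0.0037 + 0.3917i, |z|^2 = 0.1534
Iter 13: z = 0.0316 + 0.4131i, |z|^2 = 0.1717
Iter 14: z = 0.0153 + 0.4421i, |z|^2 = 0.1957
Iter 15: z = -0.0102 + 0.4296i, |z|^2 = 0.1846
Iter 16: z = 0.0006 + 0.4072i, |z|^2 = 0.1658
Did not escape in 17 iterations → in set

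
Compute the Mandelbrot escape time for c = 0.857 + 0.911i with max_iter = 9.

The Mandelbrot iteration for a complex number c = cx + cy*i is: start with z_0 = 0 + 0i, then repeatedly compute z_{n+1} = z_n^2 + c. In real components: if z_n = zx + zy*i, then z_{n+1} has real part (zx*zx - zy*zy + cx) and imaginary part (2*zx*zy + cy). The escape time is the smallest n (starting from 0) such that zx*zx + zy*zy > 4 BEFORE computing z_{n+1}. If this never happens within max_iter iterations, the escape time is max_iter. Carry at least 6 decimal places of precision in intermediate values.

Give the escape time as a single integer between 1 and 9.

Answer: 2

Derivation:
z_0 = 0 + 0i, c = 0.8570 + 0.9110i
Iter 1: z = 0.8570 + 0.9110i, |z|^2 = 1.5644
Iter 2: z = 0.7615 + 2.4725i, |z|^2 = 6.6930
Escaped at iteration 2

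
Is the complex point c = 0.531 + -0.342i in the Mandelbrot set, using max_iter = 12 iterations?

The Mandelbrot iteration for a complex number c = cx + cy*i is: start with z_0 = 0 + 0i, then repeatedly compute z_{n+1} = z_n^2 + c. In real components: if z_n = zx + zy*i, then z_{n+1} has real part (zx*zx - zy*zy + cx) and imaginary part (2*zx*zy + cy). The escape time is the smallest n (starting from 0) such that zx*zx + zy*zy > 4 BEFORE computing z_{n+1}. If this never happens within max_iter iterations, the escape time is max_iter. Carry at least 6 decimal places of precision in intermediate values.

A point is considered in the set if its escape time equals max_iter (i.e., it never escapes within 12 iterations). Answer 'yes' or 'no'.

z_0 = 0 + 0i, c = 0.5310 + -0.3420i
Iter 1: z = 0.5310 + -0.3420i, |z|^2 = 0.3989
Iter 2: z = 0.6960 + -0.7052i, |z|^2 = 0.9817
Iter 3: z = 0.5181 + -1.3236i, |z|^2 = 2.0204
Iter 4: z = -0.9526 + -1.7136i, |z|^2 = 3.8437
Iter 5: z = -1.4978 + 2.9226i, |z|^2 = 10.7853
Escaped at iteration 5

Answer: no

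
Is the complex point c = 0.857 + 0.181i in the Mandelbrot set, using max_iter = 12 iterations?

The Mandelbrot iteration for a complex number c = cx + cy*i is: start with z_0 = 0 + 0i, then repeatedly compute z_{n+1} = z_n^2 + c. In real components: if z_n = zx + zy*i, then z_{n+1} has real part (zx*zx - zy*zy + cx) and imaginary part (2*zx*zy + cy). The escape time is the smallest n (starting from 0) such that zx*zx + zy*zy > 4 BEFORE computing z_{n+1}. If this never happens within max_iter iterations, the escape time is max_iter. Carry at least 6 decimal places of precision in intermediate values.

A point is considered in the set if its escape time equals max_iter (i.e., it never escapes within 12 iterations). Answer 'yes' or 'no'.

z_0 = 0 + 0i, c = 0.8570 + 0.1810i
Iter 1: z = 0.8570 + 0.1810i, |z|^2 = 0.7672
Iter 2: z = 1.5587 + 0.4912i, |z|^2 = 2.6708
Iter 3: z = 3.0452 + 1.7124i, |z|^2 = 12.2054
Escaped at iteration 3

Answer: no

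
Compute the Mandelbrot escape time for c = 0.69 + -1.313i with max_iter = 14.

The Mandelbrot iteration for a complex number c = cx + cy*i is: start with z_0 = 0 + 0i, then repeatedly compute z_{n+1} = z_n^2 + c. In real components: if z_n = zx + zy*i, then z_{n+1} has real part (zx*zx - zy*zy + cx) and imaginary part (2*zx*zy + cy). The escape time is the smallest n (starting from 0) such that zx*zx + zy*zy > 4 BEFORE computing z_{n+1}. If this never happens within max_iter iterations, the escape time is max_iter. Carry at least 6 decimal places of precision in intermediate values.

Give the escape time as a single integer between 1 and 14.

z_0 = 0 + 0i, c = 0.6900 + -1.3130i
Iter 1: z = 0.6900 + -1.3130i, |z|^2 = 2.2001
Iter 2: z = -0.5579 + -3.1249i, |z|^2 = 10.0765
Escaped at iteration 2

Answer: 2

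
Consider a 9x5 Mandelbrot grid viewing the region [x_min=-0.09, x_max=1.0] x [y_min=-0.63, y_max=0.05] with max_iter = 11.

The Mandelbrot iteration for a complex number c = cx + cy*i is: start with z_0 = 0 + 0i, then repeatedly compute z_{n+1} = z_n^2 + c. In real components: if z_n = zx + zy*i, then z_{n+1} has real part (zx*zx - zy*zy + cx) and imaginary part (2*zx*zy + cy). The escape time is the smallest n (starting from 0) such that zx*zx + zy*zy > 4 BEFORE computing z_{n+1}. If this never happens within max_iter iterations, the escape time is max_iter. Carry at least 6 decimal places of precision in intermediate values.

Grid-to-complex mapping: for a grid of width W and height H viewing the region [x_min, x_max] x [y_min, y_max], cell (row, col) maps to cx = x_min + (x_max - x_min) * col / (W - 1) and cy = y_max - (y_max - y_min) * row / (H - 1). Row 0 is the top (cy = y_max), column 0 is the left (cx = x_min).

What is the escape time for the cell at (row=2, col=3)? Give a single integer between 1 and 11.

Answer: 11

Derivation:
z_0 = 0 + 0i, c = 0.3188 + -0.2900i
Iter 1: z = 0.3188 + -0.2900i, |z|^2 = 0.1857
Iter 2: z = 0.3363 + -0.4749i, |z|^2 = 0.3386
Iter 3: z = 0.2063 + -0.6094i, |z|^2 = 0.4139
Iter 4: z = -0.0100 + -0.5414i, |z|^2 = 0.2932
Iter 5: z = 0.0257 + -0.2792i, |z|^2 = 0.0786
Iter 6: z = 0.2415 + -0.3044i, |z|^2 = 0.1509
Iter 7: z = 0.2844 + -0.4370i, |z|^2 = 0.2719
Iter 8: z = 0.2087 + -0.5386i, |z|^2 = 0.3336
Iter 9: z = 0.0722 + -0.5148i, |z|^2 = 0.2702
Iter 10: z = 0.0589 + -0.3644i, |z|^2 = 0.1362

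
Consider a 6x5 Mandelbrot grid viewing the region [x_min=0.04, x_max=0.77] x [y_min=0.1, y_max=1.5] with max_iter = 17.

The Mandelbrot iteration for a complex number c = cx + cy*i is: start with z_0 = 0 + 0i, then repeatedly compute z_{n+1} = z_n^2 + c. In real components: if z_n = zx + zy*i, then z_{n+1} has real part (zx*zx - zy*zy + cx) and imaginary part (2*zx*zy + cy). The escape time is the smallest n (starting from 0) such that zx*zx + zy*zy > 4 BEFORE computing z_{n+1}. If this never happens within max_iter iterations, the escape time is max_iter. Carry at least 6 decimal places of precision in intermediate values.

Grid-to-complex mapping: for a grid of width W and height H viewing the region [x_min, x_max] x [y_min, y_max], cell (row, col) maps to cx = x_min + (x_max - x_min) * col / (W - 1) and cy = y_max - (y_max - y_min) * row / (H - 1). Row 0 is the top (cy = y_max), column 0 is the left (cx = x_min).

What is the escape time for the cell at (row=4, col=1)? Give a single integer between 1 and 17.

Answer: 17

Derivation:
z_0 = 0 + 0i, c = 0.1860 + 0.1000i
Iter 1: z = 0.1860 + 0.1000i, |z|^2 = 0.0446
Iter 2: z = 0.2106 + 0.1372i, |z|^2 = 0.0632
Iter 3: z = 0.2115 + 0.1578i, |z|^2 = 0.0696
Iter 4: z = 0.2058 + 0.1668i, |z|^2 = 0.0702
Iter 5: z = 0.2006 + 0.1687i, |z|^2 = 0.0687
Iter 6: z = 0.1978 + 0.1677i, |z|^2 = 0.0672
Iter 7: z = 0.1970 + 0.1663i, |z|^2 = 0.0665
Iter 8: z = 0.1972 + 0.1655i, |z|^2 = 0.0663
Iter 9: z = 0.1975 + 0.1653i, |z|^2 = 0.0663
Iter 10: z = 0.1977 + 0.1653i, |z|^2 = 0.0664
Iter 11: z = 0.1978 + 0.1653i, |z|^2 = 0.0664
Iter 12: z = 0.1978 + 0.1654i, |z|^2 = 0.0665
Iter 13: z = 0.1978 + 0.1654i, |z|^2 = 0.0665
Iter 14: z = 0.1977 + 0.1654i, |z|^2 = 0.0665
Iter 15: z = 0.1977 + 0.1654i, |z|^2 = 0.0665
Iter 16: z = 0.1977 + 0.1654i, |z|^2 = 0.0665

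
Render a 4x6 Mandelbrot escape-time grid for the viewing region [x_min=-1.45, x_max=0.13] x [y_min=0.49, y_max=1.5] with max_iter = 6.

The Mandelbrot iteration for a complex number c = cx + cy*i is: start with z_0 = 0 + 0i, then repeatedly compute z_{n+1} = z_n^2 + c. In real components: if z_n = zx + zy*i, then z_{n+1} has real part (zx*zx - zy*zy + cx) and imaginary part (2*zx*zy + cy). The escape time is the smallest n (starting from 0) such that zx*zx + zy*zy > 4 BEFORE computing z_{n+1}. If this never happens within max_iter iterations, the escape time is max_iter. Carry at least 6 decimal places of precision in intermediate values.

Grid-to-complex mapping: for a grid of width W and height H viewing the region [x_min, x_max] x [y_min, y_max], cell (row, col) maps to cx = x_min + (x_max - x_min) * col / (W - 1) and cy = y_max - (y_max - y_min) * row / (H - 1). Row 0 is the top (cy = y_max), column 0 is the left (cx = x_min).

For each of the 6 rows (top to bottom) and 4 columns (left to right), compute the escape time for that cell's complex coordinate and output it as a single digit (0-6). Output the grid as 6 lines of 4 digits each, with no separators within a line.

Answer: 1222
2232
2344
3355
3466
3566

Derivation:
(row=0, col=0): c = -1.4500 + 1.5000i → escape time 1
(row=0, col=1): c = -0.9233 + 1.5000i → escape time 2
(row=0, col=2): c = -0.3967 + 1.5000i → escape time 2
(row=0, col=3): c = 0.1300 + 1.5000i → escape time 2
(row=1, col=0): c = -1.4500 + 1.2980i → escape time 2
(row=1, col=1): c = -0.9233 + 1.2980i → escape time 2
(row=1, col=2): c = -0.3967 + 1.2980i → escape time 3
(row=1, col=3): c = 0.1300 + 1.2980i → escape time 2
(row=2, col=0): c = -1.4500 + 1.0960i → escape time 2
(row=2, col=1): c = -0.9233 + 1.0960i → escape time 3
(row=2, col=2): c = -0.3967 + 1.0960i → escape time 4
(row=2, col=3): c = 0.1300 + 1.0960i → escape time 4
(row=3, col=0): c = -1.4500 + 0.8940i → escape time 3
(row=3, col=1): c = -0.9233 + 0.8940i → escape time 3
(row=3, col=2): c = -0.3967 + 0.8940i → escape time 5
(row=3, col=3): c = 0.1300 + 0.8940i → escape time 5
(row=4, col=0): c = -1.4500 + 0.6920i → escape time 3
(row=4, col=1): c = -0.9233 + 0.6920i → escape time 4
(row=4, col=2): c = -0.3967 + 0.6920i → escape time 6
(row=4, col=3): c = 0.1300 + 0.6920i → escape time 6
(row=5, col=0): c = -1.4500 + 0.4900i → escape time 3
(row=5, col=1): c = -0.9233 + 0.4900i → escape time 5
(row=5, col=2): c = -0.3967 + 0.4900i → escape time 6
(row=5, col=3): c = 0.1300 + 0.4900i → escape time 6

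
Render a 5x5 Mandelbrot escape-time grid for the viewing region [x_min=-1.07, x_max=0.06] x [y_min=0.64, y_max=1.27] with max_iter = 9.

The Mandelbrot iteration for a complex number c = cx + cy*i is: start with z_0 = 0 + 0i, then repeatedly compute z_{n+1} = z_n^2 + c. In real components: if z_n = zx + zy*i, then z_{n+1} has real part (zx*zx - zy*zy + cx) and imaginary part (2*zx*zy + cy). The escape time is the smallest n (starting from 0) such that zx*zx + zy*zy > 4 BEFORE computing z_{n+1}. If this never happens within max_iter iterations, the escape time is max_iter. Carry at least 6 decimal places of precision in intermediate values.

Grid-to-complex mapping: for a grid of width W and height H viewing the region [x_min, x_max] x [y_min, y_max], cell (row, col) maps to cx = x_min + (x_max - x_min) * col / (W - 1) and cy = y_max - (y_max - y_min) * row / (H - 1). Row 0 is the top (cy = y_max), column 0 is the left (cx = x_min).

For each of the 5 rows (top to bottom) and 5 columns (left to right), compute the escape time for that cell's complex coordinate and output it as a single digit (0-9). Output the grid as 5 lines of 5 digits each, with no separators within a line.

Answer: 23332
33384
33475
34597
45999

Derivation:
(row=0, col=0): c = -1.0700 + 1.2700i → escape time 2
(row=0, col=1): c = -0.7875 + 1.2700i → escape time 3
(row=0, col=2): c = -0.5050 + 1.2700i → escape time 3
(row=0, col=3): c = -0.2225 + 1.2700i → escape time 3
(row=0, col=4): c = 0.0600 + 1.2700i → escape time 2
(row=1, col=0): c = -1.0700 + 1.1125i → escape time 3
(row=1, col=1): c = -0.7875 + 1.1125i → escape time 3
(row=1, col=2): c = -0.5050 + 1.1125i → escape time 3
(row=1, col=3): c = -0.2225 + 1.1125i → escape time 8
(row=1, col=4): c = 0.0600 + 1.1125i → escape time 4
(row=2, col=0): c = -1.0700 + 0.9550i → escape time 3
(row=2, col=1): c = -0.7875 + 0.9550i → escape time 3
(row=2, col=2): c = -0.5050 + 0.9550i → escape time 4
(row=2, col=3): c = -0.2225 + 0.9550i → escape time 7
(row=2, col=4): c = 0.0600 + 0.9550i → escape time 5
(row=3, col=0): c = -1.0700 + 0.7975i → escape time 3
(row=3, col=1): c = -0.7875 + 0.7975i → escape time 4
(row=3, col=2): c = -0.5050 + 0.7975i → escape time 5
(row=3, col=3): c = -0.2225 + 0.7975i → escape time 9
(row=3, col=4): c = 0.0600 + 0.7975i → escape time 7
(row=4, col=0): c = -1.0700 + 0.6400i → escape time 4
(row=4, col=1): c = -0.7875 + 0.6400i → escape time 5
(row=4, col=2): c = -0.5050 + 0.6400i → escape time 9
(row=4, col=3): c = -0.2225 + 0.6400i → escape time 9
(row=4, col=4): c = 0.0600 + 0.6400i → escape time 9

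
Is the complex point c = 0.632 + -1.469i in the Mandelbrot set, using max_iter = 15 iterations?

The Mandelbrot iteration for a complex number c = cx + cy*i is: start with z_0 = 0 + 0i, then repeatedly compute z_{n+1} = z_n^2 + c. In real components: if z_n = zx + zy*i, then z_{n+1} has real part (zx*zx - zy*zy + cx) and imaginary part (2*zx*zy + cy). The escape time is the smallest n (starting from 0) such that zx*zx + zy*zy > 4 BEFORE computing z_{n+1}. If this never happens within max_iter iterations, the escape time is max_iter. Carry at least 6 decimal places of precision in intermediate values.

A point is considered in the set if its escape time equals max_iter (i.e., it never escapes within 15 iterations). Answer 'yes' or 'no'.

z_0 = 0 + 0i, c = 0.6320 + -1.4690i
Iter 1: z = 0.6320 + -1.4690i, |z|^2 = 2.5574
Iter 2: z = -1.1265 + -3.3258i, |z|^2 = 12.3301
Escaped at iteration 2

Answer: no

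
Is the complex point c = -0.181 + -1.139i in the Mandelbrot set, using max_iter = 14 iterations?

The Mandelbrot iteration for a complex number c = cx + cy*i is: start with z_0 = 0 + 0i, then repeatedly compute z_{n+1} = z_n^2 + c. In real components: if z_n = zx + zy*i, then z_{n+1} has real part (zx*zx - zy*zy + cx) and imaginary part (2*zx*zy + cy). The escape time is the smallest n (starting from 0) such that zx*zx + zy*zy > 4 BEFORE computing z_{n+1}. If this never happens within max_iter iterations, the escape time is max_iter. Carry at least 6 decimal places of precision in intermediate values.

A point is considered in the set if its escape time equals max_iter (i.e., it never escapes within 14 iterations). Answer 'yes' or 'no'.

Answer: no

Derivation:
z_0 = 0 + 0i, c = -0.1810 + -1.1390i
Iter 1: z = -0.1810 + -1.1390i, |z|^2 = 1.3301
Iter 2: z = -1.4456 + -0.7267i, |z|^2 = 2.6177
Iter 3: z = 1.3806 + 0.9619i, |z|^2 = 2.8313
Iter 4: z = 0.7997 + 1.5170i, |z|^2 = 2.9409
Iter 5: z = -1.8428 + 1.2873i, |z|^2 = 5.0532
Escaped at iteration 5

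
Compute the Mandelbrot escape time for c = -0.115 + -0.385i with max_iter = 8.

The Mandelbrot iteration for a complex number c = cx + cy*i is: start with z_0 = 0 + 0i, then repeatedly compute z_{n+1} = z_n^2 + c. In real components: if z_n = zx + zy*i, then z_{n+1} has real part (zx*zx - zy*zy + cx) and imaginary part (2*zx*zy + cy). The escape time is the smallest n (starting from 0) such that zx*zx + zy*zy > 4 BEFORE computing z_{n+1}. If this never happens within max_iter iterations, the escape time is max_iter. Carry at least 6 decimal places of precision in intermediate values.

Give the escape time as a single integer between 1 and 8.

z_0 = 0 + 0i, c = -0.1150 + -0.3850i
Iter 1: z = -0.1150 + -0.3850i, |z|^2 = 0.1614
Iter 2: z = -0.2500 + -0.2964i, |z|^2 = 0.1504
Iter 3: z = -0.1404 + -0.2368i, |z|^2 = 0.0758
Iter 4: z = -0.1514 + -0.3185i, |z|^2 = 0.1244
Iter 5: z = -0.1935 + -0.2886i, |z|^2 = 0.1207
Iter 6: z = -0.1608 + -0.2733i, |z|^2 = 0.1006
Iter 7: z = -0.1638 + -0.2971i, |z|^2 = 0.1151

Answer: 8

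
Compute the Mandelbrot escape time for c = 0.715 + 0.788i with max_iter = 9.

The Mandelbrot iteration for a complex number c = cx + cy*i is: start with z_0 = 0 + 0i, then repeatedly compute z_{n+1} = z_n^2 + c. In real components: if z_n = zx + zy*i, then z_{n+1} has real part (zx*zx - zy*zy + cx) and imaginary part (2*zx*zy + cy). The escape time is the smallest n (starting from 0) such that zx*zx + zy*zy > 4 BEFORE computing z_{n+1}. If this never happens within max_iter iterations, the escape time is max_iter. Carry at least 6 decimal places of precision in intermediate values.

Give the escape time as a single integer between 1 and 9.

z_0 = 0 + 0i, c = 0.7150 + 0.7880i
Iter 1: z = 0.7150 + 0.7880i, |z|^2 = 1.1322
Iter 2: z = 0.6053 + 1.9148i, |z|^2 = 4.0330
Escaped at iteration 2

Answer: 2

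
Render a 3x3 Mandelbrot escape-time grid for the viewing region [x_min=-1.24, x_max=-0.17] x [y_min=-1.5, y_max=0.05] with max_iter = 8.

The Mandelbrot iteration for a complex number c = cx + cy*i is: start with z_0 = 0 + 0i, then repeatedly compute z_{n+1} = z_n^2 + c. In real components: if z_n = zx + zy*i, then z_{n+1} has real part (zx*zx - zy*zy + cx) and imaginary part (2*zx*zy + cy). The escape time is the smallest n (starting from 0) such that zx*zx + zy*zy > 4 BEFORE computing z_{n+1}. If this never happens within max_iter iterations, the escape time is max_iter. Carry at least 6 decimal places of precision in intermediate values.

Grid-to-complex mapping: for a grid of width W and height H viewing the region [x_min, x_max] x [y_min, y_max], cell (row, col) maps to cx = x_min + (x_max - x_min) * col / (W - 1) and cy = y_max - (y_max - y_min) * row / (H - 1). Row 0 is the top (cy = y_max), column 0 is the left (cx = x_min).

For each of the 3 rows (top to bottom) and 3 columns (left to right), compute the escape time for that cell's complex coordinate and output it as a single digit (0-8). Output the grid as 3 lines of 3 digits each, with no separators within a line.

Answer: 888
358
222

Derivation:
(row=0, col=0): c = -1.2400 + 0.0500i → escape time 8
(row=0, col=1): c = -0.7050 + 0.0500i → escape time 8
(row=0, col=2): c = -0.1700 + 0.0500i → escape time 8
(row=1, col=0): c = -1.2400 + -0.7250i → escape time 3
(row=1, col=1): c = -0.7050 + -0.7250i → escape time 5
(row=1, col=2): c = -0.1700 + -0.7250i → escape time 8
(row=2, col=0): c = -1.2400 + -1.5000i → escape time 2
(row=2, col=1): c = -0.7050 + -1.5000i → escape time 2
(row=2, col=2): c = -0.1700 + -1.5000i → escape time 2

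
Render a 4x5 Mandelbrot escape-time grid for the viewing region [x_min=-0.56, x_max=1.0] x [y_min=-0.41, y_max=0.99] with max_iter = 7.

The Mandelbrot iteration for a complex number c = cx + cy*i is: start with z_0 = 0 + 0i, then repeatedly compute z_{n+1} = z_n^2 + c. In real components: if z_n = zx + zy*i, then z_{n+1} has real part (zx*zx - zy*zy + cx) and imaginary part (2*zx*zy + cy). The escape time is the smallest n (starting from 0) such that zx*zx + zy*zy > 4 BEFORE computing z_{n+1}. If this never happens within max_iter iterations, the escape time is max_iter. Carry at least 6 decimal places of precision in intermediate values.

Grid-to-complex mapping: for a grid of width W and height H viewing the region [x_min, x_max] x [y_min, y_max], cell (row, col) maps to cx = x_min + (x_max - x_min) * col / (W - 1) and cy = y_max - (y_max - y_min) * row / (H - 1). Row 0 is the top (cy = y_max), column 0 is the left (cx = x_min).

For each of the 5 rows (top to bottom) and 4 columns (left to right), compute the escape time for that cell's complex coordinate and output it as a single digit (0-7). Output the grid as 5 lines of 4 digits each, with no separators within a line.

(row=0, col=0): c = -0.5600 + 0.9900i → escape time 4
(row=0, col=1): c = -0.0400 + 0.9900i → escape time 7
(row=0, col=2): c = 0.4800 + 0.9900i → escape time 3
(row=0, col=3): c = 1.0000 + 0.9900i → escape time 2
(row=1, col=0): c = -0.5600 + 0.6400i → escape time 7
(row=1, col=1): c = -0.0400 + 0.6400i → escape time 7
(row=1, col=2): c = 0.4800 + 0.6400i → escape time 4
(row=1, col=3): c = 1.0000 + 0.6400i → escape time 2
(row=2, col=0): c = -0.5600 + 0.2900i → escape time 7
(row=2, col=1): c = -0.0400 + 0.2900i → escape time 7
(row=2, col=2): c = 0.4800 + 0.2900i → escape time 6
(row=2, col=3): c = 1.0000 + 0.2900i → escape time 2
(row=3, col=0): c = -0.5600 + -0.0600i → escape time 7
(row=3, col=1): c = -0.0400 + -0.0600i → escape time 7
(row=3, col=2): c = 0.4800 + -0.0600i → escape time 5
(row=3, col=3): c = 1.0000 + -0.0600i → escape time 2
(row=4, col=0): c = -0.5600 + -0.4100i → escape time 7
(row=4, col=1): c = -0.0400 + -0.4100i → escape time 7
(row=4, col=2): c = 0.4800 + -0.4100i → escape time 6
(row=4, col=3): c = 1.0000 + -0.4100i → escape time 2

Answer: 4732
7742
7762
7752
7762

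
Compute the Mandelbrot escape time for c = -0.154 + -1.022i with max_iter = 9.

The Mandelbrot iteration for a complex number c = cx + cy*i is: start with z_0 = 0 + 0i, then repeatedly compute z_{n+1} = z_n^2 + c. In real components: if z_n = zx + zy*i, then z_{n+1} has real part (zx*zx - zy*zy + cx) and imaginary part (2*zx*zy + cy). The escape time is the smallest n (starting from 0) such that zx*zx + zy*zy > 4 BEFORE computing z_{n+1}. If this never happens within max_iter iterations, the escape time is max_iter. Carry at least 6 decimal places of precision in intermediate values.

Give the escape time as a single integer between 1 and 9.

Answer: 9

Derivation:
z_0 = 0 + 0i, c = -0.1540 + -1.0220i
Iter 1: z = -0.1540 + -1.0220i, |z|^2 = 1.0682
Iter 2: z = -1.1748 + -0.7072i, |z|^2 = 1.8802
Iter 3: z = 0.7259 + 0.6396i, |z|^2 = 0.9361
Iter 4: z = -0.0362 + -0.0933i, |z|^2 = 0.0100
Iter 5: z = -0.1614 + -1.0152i, |z|^2 = 1.0568
Iter 6: z = -1.1587 + -0.6943i, |z|^2 = 1.8245
Iter 7: z = 0.7065 + 0.5869i, |z|^2 = 0.8435
Iter 8: z = 0.0007 + -0.1928i, |z|^2 = 0.0372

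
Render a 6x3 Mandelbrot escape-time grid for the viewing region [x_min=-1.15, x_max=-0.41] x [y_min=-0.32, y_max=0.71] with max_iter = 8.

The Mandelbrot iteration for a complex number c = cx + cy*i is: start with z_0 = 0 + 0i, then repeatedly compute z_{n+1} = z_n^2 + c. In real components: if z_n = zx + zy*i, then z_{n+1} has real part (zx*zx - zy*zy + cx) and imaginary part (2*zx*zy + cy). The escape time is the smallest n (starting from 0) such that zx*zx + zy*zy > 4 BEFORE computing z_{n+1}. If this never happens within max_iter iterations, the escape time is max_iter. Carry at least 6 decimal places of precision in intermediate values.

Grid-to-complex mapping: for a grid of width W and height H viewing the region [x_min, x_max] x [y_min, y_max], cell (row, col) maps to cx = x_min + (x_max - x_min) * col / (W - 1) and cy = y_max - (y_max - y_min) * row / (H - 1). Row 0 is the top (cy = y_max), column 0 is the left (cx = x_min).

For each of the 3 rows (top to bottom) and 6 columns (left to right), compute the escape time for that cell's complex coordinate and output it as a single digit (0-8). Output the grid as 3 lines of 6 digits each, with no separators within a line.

(row=0, col=0): c = -1.1500 + 0.7100i → escape time 3
(row=0, col=1): c = -1.0020 + 0.7100i → escape time 4
(row=0, col=2): c = -0.8540 + 0.7100i → escape time 4
(row=0, col=3): c = -0.7060 + 0.7100i → escape time 5
(row=0, col=4): c = -0.5580 + 0.7100i → escape time 7
(row=0, col=5): c = -0.4100 + 0.7100i → escape time 7
(row=1, col=0): c = -1.1500 + 0.1950i → escape time 8
(row=1, col=1): c = -1.0020 + 0.1950i → escape time 8
(row=1, col=2): c = -0.8540 + 0.1950i → escape time 8
(row=1, col=3): c = -0.7060 + 0.1950i → escape time 8
(row=1, col=4): c = -0.5580 + 0.1950i → escape time 8
(row=1, col=5): c = -0.4100 + 0.1950i → escape time 8
(row=2, col=0): c = -1.1500 + -0.3200i → escape time 8
(row=2, col=1): c = -1.0020 + -0.3200i → escape time 8
(row=2, col=2): c = -0.8540 + -0.3200i → escape time 8
(row=2, col=3): c = -0.7060 + -0.3200i → escape time 8
(row=2, col=4): c = -0.5580 + -0.3200i → escape time 8
(row=2, col=5): c = -0.4100 + -0.3200i → escape time 8

Answer: 344577
888888
888888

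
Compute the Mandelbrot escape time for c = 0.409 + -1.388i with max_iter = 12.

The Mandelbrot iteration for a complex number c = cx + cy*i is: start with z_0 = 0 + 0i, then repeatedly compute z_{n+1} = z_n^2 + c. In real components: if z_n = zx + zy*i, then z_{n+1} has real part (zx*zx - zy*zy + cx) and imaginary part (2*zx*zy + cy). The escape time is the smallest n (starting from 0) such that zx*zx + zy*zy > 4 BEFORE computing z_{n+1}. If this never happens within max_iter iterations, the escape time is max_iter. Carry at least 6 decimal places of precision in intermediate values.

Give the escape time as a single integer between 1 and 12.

Answer: 2

Derivation:
z_0 = 0 + 0i, c = 0.4090 + -1.3880i
Iter 1: z = 0.4090 + -1.3880i, |z|^2 = 2.0938
Iter 2: z = -1.3503 + -2.5234i, |z|^2 = 8.1907
Escaped at iteration 2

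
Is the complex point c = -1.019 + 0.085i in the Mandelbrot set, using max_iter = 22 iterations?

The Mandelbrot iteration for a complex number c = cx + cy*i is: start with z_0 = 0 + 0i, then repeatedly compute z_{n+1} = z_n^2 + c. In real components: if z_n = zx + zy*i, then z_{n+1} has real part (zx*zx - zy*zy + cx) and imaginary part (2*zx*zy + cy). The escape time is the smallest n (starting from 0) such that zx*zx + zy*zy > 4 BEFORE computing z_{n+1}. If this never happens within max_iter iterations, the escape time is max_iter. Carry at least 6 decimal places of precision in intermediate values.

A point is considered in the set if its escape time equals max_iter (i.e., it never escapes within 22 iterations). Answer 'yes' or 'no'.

z_0 = 0 + 0i, c = -1.0190 + 0.0850i
Iter 1: z = -1.0190 + 0.0850i, |z|^2 = 1.0456
Iter 2: z = 0.0121 + -0.0882i, |z|^2 = 0.0079
Iter 3: z = -1.0266 + 0.0829i, |z|^2 = 1.0608
Iter 4: z = 0.0281 + -0.0851i, |z|^2 = 0.0080
Iter 5: z = -1.0255 + 0.0802i, |z|^2 = 1.0580
Iter 6: z = 0.0261 + -0.0795i, |z|^2 = 0.0070
Iter 7: z = -1.0246 + 0.0808i, |z|^2 = 1.0564
Iter 8: z = 0.0243 + -0.0807i, |z|^2 = 0.0071
Iter 9: z = -1.0249 + 0.0811i, |z|^2 = 1.0570
Iter 10: z = 0.0249 + -0.0812i, |z|^2 = 0.0072
Iter 11: z = -1.0250 + 0.0810i, |z|^2 = 1.0571
Iter 12: z = 0.0250 + -0.0810i, |z|^2 = 0.0072
Iter 13: z = -1.0249 + 0.0809i, |z|^2 = 1.0570
Iter 14: z = 0.0249 + -0.0809i, |z|^2 = 0.0072
Iter 15: z = -1.0249 + 0.0810i, |z|^2 = 1.0570
Iter 16: z = 0.0249 + -0.0810i, |z|^2 = 0.0072
Iter 17: z = -1.0249 + 0.0810i, |z|^2 = 1.0570
Iter 18: z = 0.0249 + -0.0810i, |z|^2 = 0.0072
Iter 19: z = -1.0249 + 0.0810i, |z|^2 = 1.0570
Iter 20: z = 0.0249 + -0.0810i, |z|^2 = 0.0072
Iter 21: z = -1.0249 + 0.0810i, |z|^2 = 1.0570
Did not escape in 22 iterations → in set

Answer: yes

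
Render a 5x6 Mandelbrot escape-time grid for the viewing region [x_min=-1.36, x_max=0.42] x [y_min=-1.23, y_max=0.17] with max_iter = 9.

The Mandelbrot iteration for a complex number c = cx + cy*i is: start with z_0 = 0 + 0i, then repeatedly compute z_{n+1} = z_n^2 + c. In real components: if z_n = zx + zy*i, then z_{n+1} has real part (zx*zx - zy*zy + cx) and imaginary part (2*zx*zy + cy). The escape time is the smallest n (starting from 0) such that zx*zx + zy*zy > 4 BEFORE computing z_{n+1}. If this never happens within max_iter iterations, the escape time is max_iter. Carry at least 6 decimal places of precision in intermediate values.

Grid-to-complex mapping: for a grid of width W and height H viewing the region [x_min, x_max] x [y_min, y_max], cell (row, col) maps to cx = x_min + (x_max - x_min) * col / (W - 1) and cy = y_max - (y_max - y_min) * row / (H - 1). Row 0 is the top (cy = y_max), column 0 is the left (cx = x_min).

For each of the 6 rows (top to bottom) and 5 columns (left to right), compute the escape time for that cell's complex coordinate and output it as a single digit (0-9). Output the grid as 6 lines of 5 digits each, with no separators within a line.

Answer: 89999
99997
57999
34996
33483
23332

Derivation:
(row=0, col=0): c = -1.3600 + 0.1700i → escape time 8
(row=0, col=1): c = -0.9150 + 0.1700i → escape time 9
(row=0, col=2): c = -0.4700 + 0.1700i → escape time 9
(row=0, col=3): c = -0.0250 + 0.1700i → escape time 9
(row=0, col=4): c = 0.4200 + 0.1700i → escape time 9
(row=1, col=0): c = -1.3600 + -0.1100i → escape time 9
(row=1, col=1): c = -0.9150 + -0.1100i → escape time 9
(row=1, col=2): c = -0.4700 + -0.1100i → escape time 9
(row=1, col=3): c = -0.0250 + -0.1100i → escape time 9
(row=1, col=4): c = 0.4200 + -0.1100i → escape time 7
(row=2, col=0): c = -1.3600 + -0.3900i → escape time 5
(row=2, col=1): c = -0.9150 + -0.3900i → escape time 7
(row=2, col=2): c = -0.4700 + -0.3900i → escape time 9
(row=2, col=3): c = -0.0250 + -0.3900i → escape time 9
(row=2, col=4): c = 0.4200 + -0.3900i → escape time 9
(row=3, col=0): c = -1.3600 + -0.6700i → escape time 3
(row=3, col=1): c = -0.9150 + -0.6700i → escape time 4
(row=3, col=2): c = -0.4700 + -0.6700i → escape time 9
(row=3, col=3): c = -0.0250 + -0.6700i → escape time 9
(row=3, col=4): c = 0.4200 + -0.6700i → escape time 6
(row=4, col=0): c = -1.3600 + -0.9500i → escape time 3
(row=4, col=1): c = -0.9150 + -0.9500i → escape time 3
(row=4, col=2): c = -0.4700 + -0.9500i → escape time 4
(row=4, col=3): c = -0.0250 + -0.9500i → escape time 8
(row=4, col=4): c = 0.4200 + -0.9500i → escape time 3
(row=5, col=0): c = -1.3600 + -1.2300i → escape time 2
(row=5, col=1): c = -0.9150 + -1.2300i → escape time 3
(row=5, col=2): c = -0.4700 + -1.2300i → escape time 3
(row=5, col=3): c = -0.0250 + -1.2300i → escape time 3
(row=5, col=4): c = 0.4200 + -1.2300i → escape time 2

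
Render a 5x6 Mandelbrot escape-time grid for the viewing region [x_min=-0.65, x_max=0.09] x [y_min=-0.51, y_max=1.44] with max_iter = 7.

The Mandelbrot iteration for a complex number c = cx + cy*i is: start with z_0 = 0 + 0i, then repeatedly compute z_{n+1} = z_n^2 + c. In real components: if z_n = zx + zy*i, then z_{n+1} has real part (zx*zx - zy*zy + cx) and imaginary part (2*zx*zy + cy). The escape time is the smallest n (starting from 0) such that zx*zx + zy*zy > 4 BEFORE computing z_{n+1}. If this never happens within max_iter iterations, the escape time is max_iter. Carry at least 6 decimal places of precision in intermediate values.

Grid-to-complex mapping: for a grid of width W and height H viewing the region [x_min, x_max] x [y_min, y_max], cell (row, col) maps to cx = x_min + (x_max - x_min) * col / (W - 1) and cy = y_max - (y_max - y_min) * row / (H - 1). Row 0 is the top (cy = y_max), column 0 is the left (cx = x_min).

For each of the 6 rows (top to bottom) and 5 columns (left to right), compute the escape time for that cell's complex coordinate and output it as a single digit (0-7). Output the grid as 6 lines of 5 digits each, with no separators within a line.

Answer: 22222
34564
77777
77777
77777
77777

Derivation:
(row=0, col=0): c = -0.6500 + 1.4400i → escape time 2
(row=0, col=1): c = -0.4650 + 1.4400i → escape time 2
(row=0, col=2): c = -0.2800 + 1.4400i → escape time 2
(row=0, col=3): c = -0.0950 + 1.4400i → escape time 2
(row=0, col=4): c = 0.0900 + 1.4400i → escape time 2
(row=1, col=0): c = -0.6500 + 1.0500i → escape time 3
(row=1, col=1): c = -0.4650 + 1.0500i → escape time 4
(row=1, col=2): c = -0.2800 + 1.0500i → escape time 5
(row=1, col=3): c = -0.0950 + 1.0500i → escape time 6
(row=1, col=4): c = 0.0900 + 1.0500i → escape time 4
(row=2, col=0): c = -0.6500 + 0.6600i → escape time 7
(row=2, col=1): c = -0.4650 + 0.6600i → escape time 7
(row=2, col=2): c = -0.2800 + 0.6600i → escape time 7
(row=2, col=3): c = -0.0950 + 0.6600i → escape time 7
(row=2, col=4): c = 0.0900 + 0.6600i → escape time 7
(row=3, col=0): c = -0.6500 + 0.2700i → escape time 7
(row=3, col=1): c = -0.4650 + 0.2700i → escape time 7
(row=3, col=2): c = -0.2800 + 0.2700i → escape time 7
(row=3, col=3): c = -0.0950 + 0.2700i → escape time 7
(row=3, col=4): c = 0.0900 + 0.2700i → escape time 7
(row=4, col=0): c = -0.6500 + -0.1200i → escape time 7
(row=4, col=1): c = -0.4650 + -0.1200i → escape time 7
(row=4, col=2): c = -0.2800 + -0.1200i → escape time 7
(row=4, col=3): c = -0.0950 + -0.1200i → escape time 7
(row=4, col=4): c = 0.0900 + -0.1200i → escape time 7
(row=5, col=0): c = -0.6500 + -0.5100i → escape time 7
(row=5, col=1): c = -0.4650 + -0.5100i → escape time 7
(row=5, col=2): c = -0.2800 + -0.5100i → escape time 7
(row=5, col=3): c = -0.0950 + -0.5100i → escape time 7
(row=5, col=4): c = 0.0900 + -0.5100i → escape time 7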